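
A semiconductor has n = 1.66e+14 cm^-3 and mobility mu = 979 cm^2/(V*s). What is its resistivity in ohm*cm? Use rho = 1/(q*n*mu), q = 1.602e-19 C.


Step 1: sigma = q * n * mu = 1.602e-19 * 1.66e+14 * 979 = 2.60347e-02 S/cm
Step 2: rho = 1 / sigma = 1 / 2.60347e-02 = 38.41 ohm*cm

38.41


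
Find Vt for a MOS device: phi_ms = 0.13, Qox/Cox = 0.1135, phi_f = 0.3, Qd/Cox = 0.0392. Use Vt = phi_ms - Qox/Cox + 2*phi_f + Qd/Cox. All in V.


Step 1: Vt = phi_ms - Qox/Cox + 2*phi_f + Qd/Cox
Step 2: Vt = 0.13 - 0.1135 + 2*0.3 + 0.0392
Step 3: Vt = 0.13 - 0.1135 + 0.6 + 0.0392
Step 4: Vt = 0.6557 V

0.6557


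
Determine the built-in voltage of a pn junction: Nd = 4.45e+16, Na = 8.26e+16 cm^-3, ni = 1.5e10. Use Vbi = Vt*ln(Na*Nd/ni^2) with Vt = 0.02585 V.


Step 1: Compute Na*Nd/ni^2 = 8.26e+16 * 4.45e+16 / (1.5e10)^2 = 1.6336e+13
Step 2: ln(1.6336e+13) = 30.4244
Step 3: Vbi = 0.02585 * 30.4244 = 0.786 V

0.786


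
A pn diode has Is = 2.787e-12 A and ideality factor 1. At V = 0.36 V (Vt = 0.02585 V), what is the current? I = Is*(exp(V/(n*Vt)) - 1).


Step 1: V/(n*Vt) = 0.36/(1*0.02585) = 13.9265
Step 2: exp(13.9265) = 1.1174e+06
Step 3: I = 2.787e-12 * (1.1174e+06 - 1) = 3.11e-06 A

3.11e-06


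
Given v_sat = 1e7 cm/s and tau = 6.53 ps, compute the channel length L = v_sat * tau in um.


Step 1: tau in seconds = 6.53 ps * 1e-12 = 6.5300e-12 s
Step 2: L = v_sat * tau = 1e7 * 6.5300e-12 = 6.5300e-05 cm
Step 3: L in um = 6.5300e-05 * 1e4 = 0.653 um

0.653


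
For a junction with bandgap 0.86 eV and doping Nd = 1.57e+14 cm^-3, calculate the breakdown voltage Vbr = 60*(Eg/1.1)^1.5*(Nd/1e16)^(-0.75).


Step 1: Eg/1.1 = 0.86/1.1 = 0.781818
Step 2: (Eg/1.1)^1.5 = 0.781818^1.5 = 0.691287
Step 3: (Nd/1e16)^(-0.75) = (0.0157)^(-0.75) = 22.546299
Step 4: Vbr = 60 * 0.691287 * 22.546299 = 935.2 V

935.2


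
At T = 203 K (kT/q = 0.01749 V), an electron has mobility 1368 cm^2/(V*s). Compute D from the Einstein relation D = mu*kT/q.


Step 1: D = mu * (kT/q)
Step 2: D = 1368 * 0.01749
Step 3: D = 23.93 cm^2/s

23.93


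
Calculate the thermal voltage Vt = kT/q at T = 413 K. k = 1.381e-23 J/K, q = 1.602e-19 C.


Step 1: kT = 1.381e-23 * 413 = 5.70353e-21 J
Step 2: Vt = kT/q = 5.70353e-21 / 1.602e-19
Step 3: Vt = 0.0356 V

0.0356


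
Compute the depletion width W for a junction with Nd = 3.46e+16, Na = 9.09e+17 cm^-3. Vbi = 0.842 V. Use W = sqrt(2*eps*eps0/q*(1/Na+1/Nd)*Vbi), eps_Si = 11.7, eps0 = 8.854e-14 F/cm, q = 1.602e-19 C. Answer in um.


Step 1: 1/Na + 1/Nd = 1/9.09e+17 + 1/3.46e+16 = 3.00018e-17
Step 2: 2*eps*eps0/q = 2*11.7*8.854e-14/1.602e-19 = 1.293281e+07
Step 3: W^2 = 1.293281e+07 * 3.00018e-17 * 0.842 = 3.26702e-10
Step 4: W = sqrt(3.26702e-10) = 1.807e-05 cm = 0.1807 um

0.1807


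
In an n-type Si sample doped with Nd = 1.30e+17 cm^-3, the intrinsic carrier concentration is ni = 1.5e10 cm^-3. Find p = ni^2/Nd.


Step 1: Since Nd >> ni, n ≈ Nd = 1.30e+17 cm^-3
Step 2: p = ni^2 / n = (1.5e10)^2 / 1.30e+17
Step 3: p = 2.25e20 / 1.30e+17 = 1.73e+03 cm^-3

1.73e+03


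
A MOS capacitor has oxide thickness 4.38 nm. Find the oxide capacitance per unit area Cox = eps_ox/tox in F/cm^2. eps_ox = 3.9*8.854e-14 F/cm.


Step 1: eps_ox = 3.9 * 8.854e-14 = 3.45306e-13 F/cm
Step 2: tox in cm = 4.38 nm * 1e-7 = 4.3800e-07 cm
Step 3: Cox = 3.45306e-13 / 4.3800e-07 = 7.88e-07 F/cm^2

7.88e-07


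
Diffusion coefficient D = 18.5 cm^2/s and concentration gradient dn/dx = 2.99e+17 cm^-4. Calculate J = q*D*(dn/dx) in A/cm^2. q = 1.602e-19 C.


Step 1: J = q * D * (dn/dx)
Step 2: J = 1.602e-19 * 18.5 * 2.99e+17
Step 3: J = 8.86e-01 A/cm^2

8.86e-01


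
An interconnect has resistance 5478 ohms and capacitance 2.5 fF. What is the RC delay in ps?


Step 1: tau = R * C
Step 2: tau = 5478 * 2.5 fF = 5478 * 2.5e-15 F
Step 3: tau = 1.3695e-11 s = 13.695 ps

13.695


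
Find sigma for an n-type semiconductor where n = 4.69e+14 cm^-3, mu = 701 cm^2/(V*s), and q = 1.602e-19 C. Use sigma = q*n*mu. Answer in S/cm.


Step 1: sigma = q * n * mu
Step 2: sigma = 1.602e-19 * 4.69e+14 * 701
Step 3: sigma = 5.267e-02 S/cm

5.267e-02


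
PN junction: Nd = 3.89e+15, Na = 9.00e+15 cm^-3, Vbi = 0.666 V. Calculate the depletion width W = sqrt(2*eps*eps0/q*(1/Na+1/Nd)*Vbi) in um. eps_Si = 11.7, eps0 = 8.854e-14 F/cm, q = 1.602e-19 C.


Step 1: 1/Na + 1/Nd = 1/9.00e+15 + 1/3.89e+15 = 3.68181e-16
Step 2: 2*eps*eps0/q = 2*11.7*8.854e-14/1.602e-19 = 1.293281e+07
Step 3: W^2 = 1.293281e+07 * 3.68181e-16 * 0.666 = 3.17124e-09
Step 4: W = sqrt(3.17124e-09) = 5.631e-05 cm = 0.5631 um

0.5631


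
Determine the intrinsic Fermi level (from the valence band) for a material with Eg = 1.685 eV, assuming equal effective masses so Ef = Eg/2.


Step 1: For an intrinsic semiconductor, the Fermi level sits at midgap.
Step 2: Ef = Eg / 2 = 1.685 / 2 = 0.8425 eV

0.8425


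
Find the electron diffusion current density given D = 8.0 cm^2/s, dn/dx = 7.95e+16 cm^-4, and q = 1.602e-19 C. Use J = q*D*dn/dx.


Step 1: J = q * D * (dn/dx)
Step 2: J = 1.602e-19 * 8.0 * 7.95e+16
Step 3: J = 1.02e-01 A/cm^2

1.02e-01


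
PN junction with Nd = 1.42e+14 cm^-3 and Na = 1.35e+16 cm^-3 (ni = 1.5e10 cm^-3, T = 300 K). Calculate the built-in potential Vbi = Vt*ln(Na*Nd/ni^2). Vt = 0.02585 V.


Step 1: Compute Na*Nd/ni^2 = 1.35e+16 * 1.42e+14 / (1.5e10)^2 = 8.5200e+09
Step 2: ln(8.5200e+09) = 22.8657
Step 3: Vbi = 0.02585 * 22.8657 = 0.591 V

0.591


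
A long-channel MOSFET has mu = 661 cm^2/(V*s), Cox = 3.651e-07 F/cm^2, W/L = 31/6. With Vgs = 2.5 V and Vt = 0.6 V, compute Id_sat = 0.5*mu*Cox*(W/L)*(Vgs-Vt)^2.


Step 1: Overdrive voltage Vov = Vgs - Vt = 2.5 - 0.6 = 1.9 V
Step 2: W/L = 31/6 = 5.16667
Step 3: Id = 0.5 * 661 * 3.651e-07 * 5.16667 * 1.9^2
Step 4: Id = 2.25e-03 A

2.25e-03


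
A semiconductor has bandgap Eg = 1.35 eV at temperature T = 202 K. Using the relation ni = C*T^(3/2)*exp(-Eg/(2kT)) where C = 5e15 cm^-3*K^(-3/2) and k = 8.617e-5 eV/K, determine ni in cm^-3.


Step 1: Compute kT = 8.617e-5 * 202 = 0.01740634 eV
Step 2: Exponent = -Eg/(2kT) = -1.35/(2*0.01740634) = -38.77897
Step 3: T^(3/2) = 202^1.5 = 2870.96
Step 4: ni = 5e15 * 2870.96 * exp(-38.77897) = 2.07e+02 cm^-3

2.07e+02


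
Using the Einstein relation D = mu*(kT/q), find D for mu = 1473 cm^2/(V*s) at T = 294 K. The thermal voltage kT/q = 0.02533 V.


Step 1: D = mu * (kT/q)
Step 2: D = 1473 * 0.02533
Step 3: D = 37.31 cm^2/s

37.31


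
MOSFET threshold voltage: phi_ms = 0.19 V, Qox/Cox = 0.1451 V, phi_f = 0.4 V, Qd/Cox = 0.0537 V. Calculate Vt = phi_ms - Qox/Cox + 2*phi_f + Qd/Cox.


Step 1: Vt = phi_ms - Qox/Cox + 2*phi_f + Qd/Cox
Step 2: Vt = 0.19 - 0.1451 + 2*0.4 + 0.0537
Step 3: Vt = 0.19 - 0.1451 + 0.8 + 0.0537
Step 4: Vt = 0.8986 V

0.8986


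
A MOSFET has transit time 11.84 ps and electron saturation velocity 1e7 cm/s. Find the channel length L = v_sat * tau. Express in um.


Step 1: tau in seconds = 11.84 ps * 1e-12 = 1.1840e-11 s
Step 2: L = v_sat * tau = 1e7 * 1.1840e-11 = 1.1840e-04 cm
Step 3: L in um = 1.1840e-04 * 1e4 = 1.184 um

1.184


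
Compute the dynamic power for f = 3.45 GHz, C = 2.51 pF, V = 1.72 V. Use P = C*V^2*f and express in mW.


Step 1: V^2 = 1.72^2 = 2.9584 V^2
Step 2: P = C*V^2*f = 2.51e-12 F * 2.9584 * 3.45e9 Hz
Step 3: P = 2.56182648e-02 W
Step 4: P = 25.618 mW

25.618


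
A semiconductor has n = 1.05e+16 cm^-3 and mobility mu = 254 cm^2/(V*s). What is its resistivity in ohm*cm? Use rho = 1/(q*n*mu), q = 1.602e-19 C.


Step 1: sigma = q * n * mu = 1.602e-19 * 1.05e+16 * 254 = 4.27253e-01 S/cm
Step 2: rho = 1 / sigma = 1 / 4.27253e-01 = 2.341 ohm*cm

2.341


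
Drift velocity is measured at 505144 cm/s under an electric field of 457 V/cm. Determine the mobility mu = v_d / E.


Step 1: mu = v_d / E
Step 2: mu = 505144 / 457
Step 3: mu = 1105.35 cm^2/(V*s)

1105.35


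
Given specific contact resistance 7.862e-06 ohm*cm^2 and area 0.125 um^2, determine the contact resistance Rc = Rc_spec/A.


Step 1: Convert area to cm^2: 0.125 um^2 = 1.2500e-09 cm^2
Step 2: Rc = Rc_spec / A = 7.862e-06 / 1.2500e-09
Step 3: Rc = 6.29e+03 ohms

6.29e+03


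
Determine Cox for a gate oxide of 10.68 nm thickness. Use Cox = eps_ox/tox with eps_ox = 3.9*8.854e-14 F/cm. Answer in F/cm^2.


Step 1: eps_ox = 3.9 * 8.854e-14 = 3.45306e-13 F/cm
Step 2: tox in cm = 10.68 nm * 1e-7 = 1.0680e-06 cm
Step 3: Cox = 3.45306e-13 / 1.0680e-06 = 3.23e-07 F/cm^2

3.23e-07


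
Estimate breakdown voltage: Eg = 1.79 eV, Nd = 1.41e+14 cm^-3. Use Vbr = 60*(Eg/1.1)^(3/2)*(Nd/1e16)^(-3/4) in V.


Step 1: Eg/1.1 = 1.79/1.1 = 1.627273
Step 2: (Eg/1.1)^1.5 = 1.627273^1.5 = 2.075824
Step 3: (Nd/1e16)^(-0.75) = (0.0141)^(-0.75) = 24.439126
Step 4: Vbr = 60 * 2.075824 * 24.439126 = 3043.9 V

3043.9


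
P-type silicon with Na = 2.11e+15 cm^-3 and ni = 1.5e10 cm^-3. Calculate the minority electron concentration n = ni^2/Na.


Step 1: Majority hole concentration p ≈ Na = 2.11e+15 cm^-3
Step 2: n = ni^2 / Na = (1.5e10)^2 / 2.11e+15
Step 3: n = 1.07e+05 cm^-3

1.07e+05


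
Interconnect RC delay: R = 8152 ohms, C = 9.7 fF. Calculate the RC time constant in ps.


Step 1: tau = R * C
Step 2: tau = 8152 * 9.7 fF = 8152 * 9.7e-15 F
Step 3: tau = 7.90744e-11 s = 79.0744 ps

79.0744


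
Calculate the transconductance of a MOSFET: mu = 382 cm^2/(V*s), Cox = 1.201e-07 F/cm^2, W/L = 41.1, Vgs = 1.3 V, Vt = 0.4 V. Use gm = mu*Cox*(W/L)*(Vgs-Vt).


Step 1: Vov = Vgs - Vt = 1.3 - 0.4 = 0.9 V
Step 2: gm = mu * Cox * (W/L) * Vov
Step 3: gm = 382 * 1.201e-07 * 41.1 * 0.9 = 1.70e-03 S

1.70e-03


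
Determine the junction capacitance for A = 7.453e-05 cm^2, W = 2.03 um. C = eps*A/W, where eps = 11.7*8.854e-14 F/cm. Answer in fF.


Step 1: eps_Si = 11.7 * 8.854e-14 = 1.035918e-12 F/cm
Step 2: W in cm = 2.03 * 1e-4 = 2.03e-04 cm
Step 3: C = 1.035918e-12 * 7.453e-05 / 2.03e-04 = 3.803299e-13 F
Step 4: C = 380.33 fF

380.33


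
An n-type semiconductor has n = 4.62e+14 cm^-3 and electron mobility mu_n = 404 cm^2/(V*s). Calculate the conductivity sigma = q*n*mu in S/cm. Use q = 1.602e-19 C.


Step 1: sigma = q * n * mu
Step 2: sigma = 1.602e-19 * 4.62e+14 * 404
Step 3: sigma = 2.990e-02 S/cm

2.990e-02


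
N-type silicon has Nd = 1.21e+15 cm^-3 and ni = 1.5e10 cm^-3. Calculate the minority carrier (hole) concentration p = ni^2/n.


Step 1: Since Nd >> ni, n ≈ Nd = 1.21e+15 cm^-3
Step 2: p = ni^2 / n = (1.5e10)^2 / 1.21e+15
Step 3: p = 2.25e20 / 1.21e+15 = 1.86e+05 cm^-3

1.86e+05


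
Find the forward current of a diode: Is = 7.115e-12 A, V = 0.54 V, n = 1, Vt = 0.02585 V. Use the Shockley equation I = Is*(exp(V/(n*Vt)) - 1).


Step 1: V/(n*Vt) = 0.54/(1*0.02585) = 20.8897
Step 2: exp(20.8897) = 1.1811e+09
Step 3: I = 7.115e-12 * (1.1811e+09 - 1) = 8.40e-03 A

8.40e-03


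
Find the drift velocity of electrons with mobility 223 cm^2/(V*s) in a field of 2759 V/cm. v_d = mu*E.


Step 1: v_d = mu * E
Step 2: v_d = 223 * 2759 = 615257
Step 3: v_d = 6.15e+05 cm/s

6.15e+05


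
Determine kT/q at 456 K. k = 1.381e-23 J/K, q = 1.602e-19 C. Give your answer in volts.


Step 1: kT = 1.381e-23 * 456 = 6.29736e-21 J
Step 2: Vt = kT/q = 6.29736e-21 / 1.602e-19
Step 3: Vt = 0.03931 V

0.03931


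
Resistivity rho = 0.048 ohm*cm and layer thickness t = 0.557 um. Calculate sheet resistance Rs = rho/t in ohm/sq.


Step 1: Convert thickness to cm: t = 0.557 um = 5.5700e-05 cm
Step 2: Rs = rho / t = 0.048 / 5.5700e-05
Step 3: Rs = 861.8 ohm/sq

861.8


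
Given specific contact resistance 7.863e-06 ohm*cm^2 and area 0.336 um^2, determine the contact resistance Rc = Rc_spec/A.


Step 1: Convert area to cm^2: 0.336 um^2 = 3.3600e-09 cm^2
Step 2: Rc = Rc_spec / A = 7.863e-06 / 3.3600e-09
Step 3: Rc = 2.34e+03 ohms

2.34e+03


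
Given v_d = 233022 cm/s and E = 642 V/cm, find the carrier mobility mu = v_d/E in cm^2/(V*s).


Step 1: mu = v_d / E
Step 2: mu = 233022 / 642
Step 3: mu = 362.96 cm^2/(V*s)

362.96


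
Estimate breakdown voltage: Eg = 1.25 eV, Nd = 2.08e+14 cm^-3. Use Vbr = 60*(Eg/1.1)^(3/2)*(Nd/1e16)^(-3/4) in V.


Step 1: Eg/1.1 = 1.25/1.1 = 1.136364
Step 2: (Eg/1.1)^1.5 = 1.136364^1.5 = 1.211368
Step 3: (Nd/1e16)^(-0.75) = (0.0208)^(-0.75) = 18.257970
Step 4: Vbr = 60 * 1.211368 * 18.257970 = 1327.0 V

1327.0


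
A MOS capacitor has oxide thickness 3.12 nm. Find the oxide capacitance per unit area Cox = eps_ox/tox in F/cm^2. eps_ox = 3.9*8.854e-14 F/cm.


Step 1: eps_ox = 3.9 * 8.854e-14 = 3.45306e-13 F/cm
Step 2: tox in cm = 3.12 nm * 1e-7 = 3.1200e-07 cm
Step 3: Cox = 3.45306e-13 / 3.1200e-07 = 1.11e-06 F/cm^2

1.11e-06


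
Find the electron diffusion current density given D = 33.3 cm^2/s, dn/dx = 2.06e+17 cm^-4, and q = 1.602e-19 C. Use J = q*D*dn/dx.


Step 1: J = q * D * (dn/dx)
Step 2: J = 1.602e-19 * 33.3 * 2.06e+17
Step 3: J = 1.10e+00 A/cm^2

1.10e+00


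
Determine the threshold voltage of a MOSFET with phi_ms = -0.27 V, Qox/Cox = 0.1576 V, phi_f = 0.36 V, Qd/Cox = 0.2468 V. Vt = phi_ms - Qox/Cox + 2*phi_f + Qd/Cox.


Step 1: Vt = phi_ms - Qox/Cox + 2*phi_f + Qd/Cox
Step 2: Vt = -0.27 - 0.1576 + 2*0.36 + 0.2468
Step 3: Vt = -0.27 - 0.1576 + 0.72 + 0.2468
Step 4: Vt = 0.5392 V

0.5392


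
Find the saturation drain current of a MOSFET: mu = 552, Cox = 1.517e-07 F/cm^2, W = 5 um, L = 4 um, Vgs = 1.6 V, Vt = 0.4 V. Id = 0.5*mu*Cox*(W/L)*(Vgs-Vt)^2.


Step 1: Overdrive voltage Vov = Vgs - Vt = 1.6 - 0.4 = 1.2 V
Step 2: W/L = 5/4 = 1.25
Step 3: Id = 0.5 * 552 * 1.517e-07 * 1.25 * 1.2^2
Step 4: Id = 7.54e-05 A

7.54e-05


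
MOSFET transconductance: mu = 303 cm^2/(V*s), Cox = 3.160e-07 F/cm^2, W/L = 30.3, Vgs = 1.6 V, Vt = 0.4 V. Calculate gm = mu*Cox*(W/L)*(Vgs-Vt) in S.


Step 1: Vov = Vgs - Vt = 1.6 - 0.4 = 1.2 V
Step 2: gm = mu * Cox * (W/L) * Vov
Step 3: gm = 303 * 3.160e-07 * 30.3 * 1.2 = 3.48e-03 S

3.48e-03


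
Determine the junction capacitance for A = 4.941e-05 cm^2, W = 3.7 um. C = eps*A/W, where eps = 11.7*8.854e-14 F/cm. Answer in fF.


Step 1: eps_Si = 11.7 * 8.854e-14 = 1.035918e-12 F/cm
Step 2: W in cm = 3.7 * 1e-4 = 3.70e-04 cm
Step 3: C = 1.035918e-12 * 4.941e-05 / 3.70e-04 = 1.383370e-13 F
Step 4: C = 138.34 fF

138.34


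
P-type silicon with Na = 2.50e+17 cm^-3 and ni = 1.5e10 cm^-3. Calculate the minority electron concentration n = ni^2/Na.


Step 1: Majority hole concentration p ≈ Na = 2.50e+17 cm^-3
Step 2: n = ni^2 / Na = (1.5e10)^2 / 2.50e+17
Step 3: n = 9.00e+02 cm^-3

9.00e+02


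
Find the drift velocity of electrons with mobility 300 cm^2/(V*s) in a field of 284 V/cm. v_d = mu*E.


Step 1: v_d = mu * E
Step 2: v_d = 300 * 284 = 85200
Step 3: v_d = 8.52e+04 cm/s

8.52e+04


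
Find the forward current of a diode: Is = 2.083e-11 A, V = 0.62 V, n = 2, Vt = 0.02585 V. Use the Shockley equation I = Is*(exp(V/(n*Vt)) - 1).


Step 1: V/(n*Vt) = 0.62/(2*0.02585) = 11.9923
Step 2: exp(11.9923) = 1.6151e+05
Step 3: I = 2.083e-11 * (1.6151e+05 - 1) = 3.36e-06 A

3.36e-06


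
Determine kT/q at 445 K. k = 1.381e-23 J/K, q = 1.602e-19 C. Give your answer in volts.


Step 1: kT = 1.381e-23 * 445 = 6.14545e-21 J
Step 2: Vt = kT/q = 6.14545e-21 / 1.602e-19
Step 3: Vt = 0.03836 V

0.03836


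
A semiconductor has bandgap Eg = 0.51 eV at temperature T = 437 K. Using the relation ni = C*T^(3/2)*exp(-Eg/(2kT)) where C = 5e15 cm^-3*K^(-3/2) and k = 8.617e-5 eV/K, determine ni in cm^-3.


Step 1: Compute kT = 8.617e-5 * 437 = 0.03765629 eV
Step 2: Exponent = -Eg/(2kT) = -0.51/(2*0.03765629) = -6.77178
Step 3: T^(3/2) = 437^1.5 = 9135.29
Step 4: ni = 5e15 * 9135.29 * exp(-6.77178) = 5.23e+16 cm^-3

5.23e+16


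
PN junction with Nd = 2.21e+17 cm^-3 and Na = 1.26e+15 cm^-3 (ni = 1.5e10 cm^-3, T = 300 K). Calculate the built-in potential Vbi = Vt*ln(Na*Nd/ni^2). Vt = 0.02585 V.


Step 1: Compute Na*Nd/ni^2 = 1.26e+15 * 2.21e+17 / (1.5e10)^2 = 1.2376e+12
Step 2: ln(1.2376e+12) = 27.8442
Step 3: Vbi = 0.02585 * 27.8442 = 0.72 V

0.72


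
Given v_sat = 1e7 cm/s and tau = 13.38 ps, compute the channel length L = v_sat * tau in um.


Step 1: tau in seconds = 13.38 ps * 1e-12 = 1.3380e-11 s
Step 2: L = v_sat * tau = 1e7 * 1.3380e-11 = 1.3380e-04 cm
Step 3: L in um = 1.3380e-04 * 1e4 = 1.338 um

1.338


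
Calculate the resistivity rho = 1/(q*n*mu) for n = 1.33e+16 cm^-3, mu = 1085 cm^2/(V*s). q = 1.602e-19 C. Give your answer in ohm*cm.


Step 1: sigma = q * n * mu = 1.602e-19 * 1.33e+16 * 1085 = 2.31177e+00 S/cm
Step 2: rho = 1 / sigma = 1 / 2.31177e+00 = 0.4326 ohm*cm

0.4326


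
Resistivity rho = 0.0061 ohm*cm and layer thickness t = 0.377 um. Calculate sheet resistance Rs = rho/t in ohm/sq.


Step 1: Convert thickness to cm: t = 0.377 um = 3.7700e-05 cm
Step 2: Rs = rho / t = 0.0061 / 3.7700e-05
Step 3: Rs = 161.8 ohm/sq

161.8


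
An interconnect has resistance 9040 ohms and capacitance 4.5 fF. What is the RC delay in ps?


Step 1: tau = R * C
Step 2: tau = 9040 * 4.5 fF = 9040 * 4.5e-15 F
Step 3: tau = 4.068e-11 s = 40.68 ps

40.68


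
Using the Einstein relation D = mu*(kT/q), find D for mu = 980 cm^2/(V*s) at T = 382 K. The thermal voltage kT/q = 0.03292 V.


Step 1: D = mu * (kT/q)
Step 2: D = 980 * 0.03292
Step 3: D = 32.26 cm^2/s

32.26


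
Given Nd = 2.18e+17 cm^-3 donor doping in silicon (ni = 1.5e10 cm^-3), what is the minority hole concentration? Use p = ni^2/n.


Step 1: Since Nd >> ni, n ≈ Nd = 2.18e+17 cm^-3
Step 2: p = ni^2 / n = (1.5e10)^2 / 2.18e+17
Step 3: p = 2.25e20 / 2.18e+17 = 1.03e+03 cm^-3

1.03e+03


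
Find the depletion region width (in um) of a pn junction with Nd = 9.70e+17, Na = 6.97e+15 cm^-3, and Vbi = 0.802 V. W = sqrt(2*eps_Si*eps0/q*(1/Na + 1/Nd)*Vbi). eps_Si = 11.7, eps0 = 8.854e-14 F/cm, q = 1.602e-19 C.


Step 1: 1/Na + 1/Nd = 1/6.97e+15 + 1/9.70e+17 = 1.44503e-16
Step 2: 2*eps*eps0/q = 2*11.7*8.854e-14/1.602e-19 = 1.293281e+07
Step 3: W^2 = 1.293281e+07 * 1.44503e-16 * 0.802 = 1.49880e-09
Step 4: W = sqrt(1.49880e-09) = 3.871e-05 cm = 0.3871 um

0.3871


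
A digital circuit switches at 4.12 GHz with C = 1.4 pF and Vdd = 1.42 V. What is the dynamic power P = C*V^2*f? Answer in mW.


Step 1: V^2 = 1.42^2 = 2.0164 V^2
Step 2: P = C*V^2*f = 1.4e-12 F * 2.0164 * 4.12e9 Hz
Step 3: P = 1.16305952e-02 W
Step 4: P = 11.631 mW

11.631


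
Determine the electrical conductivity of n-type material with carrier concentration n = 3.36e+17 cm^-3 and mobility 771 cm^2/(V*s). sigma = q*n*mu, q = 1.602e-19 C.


Step 1: sigma = q * n * mu
Step 2: sigma = 1.602e-19 * 3.36e+17 * 771
Step 3: sigma = 4.150e+01 S/cm

4.150e+01


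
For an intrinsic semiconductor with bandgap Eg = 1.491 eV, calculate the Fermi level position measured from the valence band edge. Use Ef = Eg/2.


Step 1: For an intrinsic semiconductor, the Fermi level sits at midgap.
Step 2: Ef = Eg / 2 = 1.491 / 2 = 0.7455 eV

0.7455


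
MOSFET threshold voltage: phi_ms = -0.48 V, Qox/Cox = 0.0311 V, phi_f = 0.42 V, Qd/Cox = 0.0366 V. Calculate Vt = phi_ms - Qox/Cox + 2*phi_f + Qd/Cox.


Step 1: Vt = phi_ms - Qox/Cox + 2*phi_f + Qd/Cox
Step 2: Vt = -0.48 - 0.0311 + 2*0.42 + 0.0366
Step 3: Vt = -0.48 - 0.0311 + 0.84 + 0.0366
Step 4: Vt = 0.3655 V

0.3655


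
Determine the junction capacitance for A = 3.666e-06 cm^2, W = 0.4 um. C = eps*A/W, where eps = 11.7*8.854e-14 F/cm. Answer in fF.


Step 1: eps_Si = 11.7 * 8.854e-14 = 1.035918e-12 F/cm
Step 2: W in cm = 0.4 * 1e-4 = 4.00e-05 cm
Step 3: C = 1.035918e-12 * 3.666e-06 / 4.00e-05 = 9.494188e-14 F
Step 4: C = 94.94 fF

94.94


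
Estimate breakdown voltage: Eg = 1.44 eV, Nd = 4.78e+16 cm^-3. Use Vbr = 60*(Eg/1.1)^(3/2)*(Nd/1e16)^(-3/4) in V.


Step 1: Eg/1.1 = 1.44/1.1 = 1.309091
Step 2: (Eg/1.1)^1.5 = 1.309091^1.5 = 1.497803
Step 3: (Nd/1e16)^(-0.75) = (4.78)^(-0.75) = 0.309335
Step 4: Vbr = 60 * 1.497803 * 0.309335 = 27.8 V

27.8


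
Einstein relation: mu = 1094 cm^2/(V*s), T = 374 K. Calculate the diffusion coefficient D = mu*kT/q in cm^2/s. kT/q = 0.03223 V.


Step 1: D = mu * (kT/q)
Step 2: D = 1094 * 0.03223
Step 3: D = 35.26 cm^2/s

35.26


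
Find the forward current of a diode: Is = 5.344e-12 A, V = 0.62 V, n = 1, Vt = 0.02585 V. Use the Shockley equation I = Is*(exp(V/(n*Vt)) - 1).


Step 1: V/(n*Vt) = 0.62/(1*0.02585) = 23.9845
Step 2: exp(23.9845) = 2.6082e+10
Step 3: I = 5.344e-12 * (2.6082e+10 - 1) = 1.39e-01 A

1.39e-01


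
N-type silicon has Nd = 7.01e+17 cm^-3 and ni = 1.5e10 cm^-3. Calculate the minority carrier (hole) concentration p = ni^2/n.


Step 1: Since Nd >> ni, n ≈ Nd = 7.01e+17 cm^-3
Step 2: p = ni^2 / n = (1.5e10)^2 / 7.01e+17
Step 3: p = 2.25e20 / 7.01e+17 = 3.21e+02 cm^-3

3.21e+02


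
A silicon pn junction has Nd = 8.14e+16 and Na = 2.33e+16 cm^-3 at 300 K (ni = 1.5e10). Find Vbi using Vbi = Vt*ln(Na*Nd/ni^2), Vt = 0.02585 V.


Step 1: Compute Na*Nd/ni^2 = 2.33e+16 * 8.14e+16 / (1.5e10)^2 = 8.4294e+12
Step 2: ln(8.4294e+12) = 29.7627
Step 3: Vbi = 0.02585 * 29.7627 = 0.769 V

0.769


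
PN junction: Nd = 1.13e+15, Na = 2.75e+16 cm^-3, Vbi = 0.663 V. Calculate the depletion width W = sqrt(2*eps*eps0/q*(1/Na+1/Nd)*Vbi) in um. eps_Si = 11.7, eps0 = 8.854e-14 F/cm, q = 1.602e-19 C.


Step 1: 1/Na + 1/Nd = 1/2.75e+16 + 1/1.13e+15 = 9.21319e-16
Step 2: 2*eps*eps0/q = 2*11.7*8.854e-14/1.602e-19 = 1.293281e+07
Step 3: W^2 = 1.293281e+07 * 9.21319e-16 * 0.663 = 7.89981e-09
Step 4: W = sqrt(7.89981e-09) = 8.888e-05 cm = 0.8888 um

0.8888


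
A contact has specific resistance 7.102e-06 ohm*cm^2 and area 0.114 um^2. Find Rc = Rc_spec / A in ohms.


Step 1: Convert area to cm^2: 0.114 um^2 = 1.1400e-09 cm^2
Step 2: Rc = Rc_spec / A = 7.102e-06 / 1.1400e-09
Step 3: Rc = 6.23e+03 ohms

6.23e+03


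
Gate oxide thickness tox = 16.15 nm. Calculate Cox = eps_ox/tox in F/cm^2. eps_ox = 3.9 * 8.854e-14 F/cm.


Step 1: eps_ox = 3.9 * 8.854e-14 = 3.45306e-13 F/cm
Step 2: tox in cm = 16.15 nm * 1e-7 = 1.6150e-06 cm
Step 3: Cox = 3.45306e-13 / 1.6150e-06 = 2.14e-07 F/cm^2

2.14e-07


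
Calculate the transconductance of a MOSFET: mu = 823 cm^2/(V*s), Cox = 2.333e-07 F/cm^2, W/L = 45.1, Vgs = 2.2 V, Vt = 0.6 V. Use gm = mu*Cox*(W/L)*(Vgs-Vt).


Step 1: Vov = Vgs - Vt = 2.2 - 0.6 = 1.6 V
Step 2: gm = mu * Cox * (W/L) * Vov
Step 3: gm = 823 * 2.333e-07 * 45.1 * 1.6 = 1.39e-02 S

1.39e-02


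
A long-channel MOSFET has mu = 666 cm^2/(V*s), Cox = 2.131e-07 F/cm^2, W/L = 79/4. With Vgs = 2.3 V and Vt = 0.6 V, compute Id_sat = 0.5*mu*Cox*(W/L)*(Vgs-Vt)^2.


Step 1: Overdrive voltage Vov = Vgs - Vt = 2.3 - 0.6 = 1.7 V
Step 2: W/L = 79/4 = 19.75
Step 3: Id = 0.5 * 666 * 2.131e-07 * 19.75 * 1.7^2
Step 4: Id = 4.05e-03 A

4.05e-03


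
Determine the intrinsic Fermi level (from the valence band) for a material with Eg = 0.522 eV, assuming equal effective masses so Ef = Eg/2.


Step 1: For an intrinsic semiconductor, the Fermi level sits at midgap.
Step 2: Ef = Eg / 2 = 0.522 / 2 = 0.261 eV

0.261


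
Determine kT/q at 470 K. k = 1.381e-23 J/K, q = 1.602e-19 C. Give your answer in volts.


Step 1: kT = 1.381e-23 * 470 = 6.4907e-21 J
Step 2: Vt = kT/q = 6.4907e-21 / 1.602e-19
Step 3: Vt = 0.04052 V

0.04052


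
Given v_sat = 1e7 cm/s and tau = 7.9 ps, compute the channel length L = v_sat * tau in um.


Step 1: tau in seconds = 7.9 ps * 1e-12 = 7.9000e-12 s
Step 2: L = v_sat * tau = 1e7 * 7.9000e-12 = 7.9000e-05 cm
Step 3: L in um = 7.9000e-05 * 1e4 = 0.79 um

0.79


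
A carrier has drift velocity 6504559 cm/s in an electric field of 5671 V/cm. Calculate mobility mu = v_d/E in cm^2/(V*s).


Step 1: mu = v_d / E
Step 2: mu = 6504559 / 5671
Step 3: mu = 1146.99 cm^2/(V*s)

1146.99


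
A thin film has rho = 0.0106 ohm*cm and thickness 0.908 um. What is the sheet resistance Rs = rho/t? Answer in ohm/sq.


Step 1: Convert thickness to cm: t = 0.908 um = 9.0800e-05 cm
Step 2: Rs = rho / t = 0.0106 / 9.0800e-05
Step 3: Rs = 116.7 ohm/sq

116.7


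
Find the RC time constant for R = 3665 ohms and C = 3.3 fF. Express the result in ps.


Step 1: tau = R * C
Step 2: tau = 3665 * 3.3 fF = 3665 * 3.3e-15 F
Step 3: tau = 1.20945e-11 s = 12.0945 ps

12.0945


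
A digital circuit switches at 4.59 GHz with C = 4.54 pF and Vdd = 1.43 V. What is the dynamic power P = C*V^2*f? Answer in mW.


Step 1: V^2 = 1.43^2 = 2.0449 V^2
Step 2: P = C*V^2*f = 4.54e-12 F * 2.0449 * 4.59e9 Hz
Step 3: P = 4.261285314e-02 W
Step 4: P = 42.613 mW

42.613


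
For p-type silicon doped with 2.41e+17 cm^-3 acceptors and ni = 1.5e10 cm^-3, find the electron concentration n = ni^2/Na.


Step 1: Majority hole concentration p ≈ Na = 2.41e+17 cm^-3
Step 2: n = ni^2 / Na = (1.5e10)^2 / 2.41e+17
Step 3: n = 9.34e+02 cm^-3

9.34e+02


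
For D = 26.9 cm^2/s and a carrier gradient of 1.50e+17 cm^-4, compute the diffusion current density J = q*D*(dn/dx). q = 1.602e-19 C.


Step 1: J = q * D * (dn/dx)
Step 2: J = 1.602e-19 * 26.9 * 1.50e+17
Step 3: J = 6.46e-01 A/cm^2

6.46e-01


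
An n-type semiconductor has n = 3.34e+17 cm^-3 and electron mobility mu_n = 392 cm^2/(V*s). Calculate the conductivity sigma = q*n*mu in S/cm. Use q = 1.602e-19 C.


Step 1: sigma = q * n * mu
Step 2: sigma = 1.602e-19 * 3.34e+17 * 392
Step 3: sigma = 2.097e+01 S/cm

2.097e+01


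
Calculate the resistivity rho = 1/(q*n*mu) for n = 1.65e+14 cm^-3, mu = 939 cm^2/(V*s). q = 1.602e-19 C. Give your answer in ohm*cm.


Step 1: sigma = q * n * mu = 1.602e-19 * 1.65e+14 * 939 = 2.48206e-02 S/cm
Step 2: rho = 1 / sigma = 1 / 2.48206e-02 = 40.29 ohm*cm

40.29


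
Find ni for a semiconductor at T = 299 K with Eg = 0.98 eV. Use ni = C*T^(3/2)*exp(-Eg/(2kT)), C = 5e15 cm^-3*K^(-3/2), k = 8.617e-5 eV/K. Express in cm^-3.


Step 1: Compute kT = 8.617e-5 * 299 = 0.02576483 eV
Step 2: Exponent = -Eg/(2kT) = -0.98/(2*0.02576483) = -19.01817
Step 3: T^(3/2) = 299^1.5 = 5170.19
Step 4: ni = 5e15 * 5170.19 * exp(-19.01817) = 1.42e+11 cm^-3

1.42e+11


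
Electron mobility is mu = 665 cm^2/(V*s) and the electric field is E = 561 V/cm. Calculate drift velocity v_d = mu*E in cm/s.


Step 1: v_d = mu * E
Step 2: v_d = 665 * 561 = 373065
Step 3: v_d = 3.73e+05 cm/s

3.73e+05


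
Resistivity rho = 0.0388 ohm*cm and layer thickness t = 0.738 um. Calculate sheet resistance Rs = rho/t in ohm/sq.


Step 1: Convert thickness to cm: t = 0.738 um = 7.3800e-05 cm
Step 2: Rs = rho / t = 0.0388 / 7.3800e-05
Step 3: Rs = 525.7 ohm/sq

525.7


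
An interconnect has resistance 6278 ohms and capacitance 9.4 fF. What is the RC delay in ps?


Step 1: tau = R * C
Step 2: tau = 6278 * 9.4 fF = 6278 * 9.4e-15 F
Step 3: tau = 5.90132e-11 s = 59.0132 ps

59.0132


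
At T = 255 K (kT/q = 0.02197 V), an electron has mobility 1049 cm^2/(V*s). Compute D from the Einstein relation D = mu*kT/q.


Step 1: D = mu * (kT/q)
Step 2: D = 1049 * 0.02197
Step 3: D = 23.05 cm^2/s

23.05


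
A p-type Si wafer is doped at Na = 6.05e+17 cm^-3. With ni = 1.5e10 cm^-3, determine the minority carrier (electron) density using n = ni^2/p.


Step 1: Majority hole concentration p ≈ Na = 6.05e+17 cm^-3
Step 2: n = ni^2 / Na = (1.5e10)^2 / 6.05e+17
Step 3: n = 3.72e+02 cm^-3

3.72e+02


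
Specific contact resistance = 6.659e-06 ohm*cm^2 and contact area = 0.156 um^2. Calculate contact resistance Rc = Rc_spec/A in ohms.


Step 1: Convert area to cm^2: 0.156 um^2 = 1.5600e-09 cm^2
Step 2: Rc = Rc_spec / A = 6.659e-06 / 1.5600e-09
Step 3: Rc = 4.27e+03 ohms

4.27e+03


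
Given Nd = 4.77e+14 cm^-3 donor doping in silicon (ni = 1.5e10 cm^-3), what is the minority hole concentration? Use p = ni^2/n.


Step 1: Since Nd >> ni, n ≈ Nd = 4.77e+14 cm^-3
Step 2: p = ni^2 / n = (1.5e10)^2 / 4.77e+14
Step 3: p = 2.25e20 / 4.77e+14 = 4.72e+05 cm^-3

4.72e+05


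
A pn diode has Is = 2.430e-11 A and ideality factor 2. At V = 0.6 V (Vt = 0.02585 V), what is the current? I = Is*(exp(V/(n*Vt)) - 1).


Step 1: V/(n*Vt) = 0.6/(2*0.02585) = 11.6054
Step 2: exp(11.6054) = 1.0969e+05
Step 3: I = 2.430e-11 * (1.0969e+05 - 1) = 2.67e-06 A

2.67e-06


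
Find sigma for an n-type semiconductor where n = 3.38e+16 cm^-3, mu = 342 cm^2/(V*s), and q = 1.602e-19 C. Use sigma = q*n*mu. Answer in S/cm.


Step 1: sigma = q * n * mu
Step 2: sigma = 1.602e-19 * 3.38e+16 * 342
Step 3: sigma = 1.852e+00 S/cm

1.852e+00


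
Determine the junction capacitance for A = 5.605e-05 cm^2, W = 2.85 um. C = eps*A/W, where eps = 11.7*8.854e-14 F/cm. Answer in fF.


Step 1: eps_Si = 11.7 * 8.854e-14 = 1.035918e-12 F/cm
Step 2: W in cm = 2.85 * 1e-4 = 2.85e-04 cm
Step 3: C = 1.035918e-12 * 5.605e-05 / 2.85e-04 = 2.037305e-13 F
Step 4: C = 203.73 fF

203.73


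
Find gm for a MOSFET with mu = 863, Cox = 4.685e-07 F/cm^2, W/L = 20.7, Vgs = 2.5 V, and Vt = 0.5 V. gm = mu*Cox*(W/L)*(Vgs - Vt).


Step 1: Vov = Vgs - Vt = 2.5 - 0.5 = 2.0 V
Step 2: gm = mu * Cox * (W/L) * Vov
Step 3: gm = 863 * 4.685e-07 * 20.7 * 2.0 = 1.67e-02 S

1.67e-02


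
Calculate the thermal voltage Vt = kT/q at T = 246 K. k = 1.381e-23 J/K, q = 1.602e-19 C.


Step 1: kT = 1.381e-23 * 246 = 3.39726e-21 J
Step 2: Vt = kT/q = 3.39726e-21 / 1.602e-19
Step 3: Vt = 0.02121 V

0.02121


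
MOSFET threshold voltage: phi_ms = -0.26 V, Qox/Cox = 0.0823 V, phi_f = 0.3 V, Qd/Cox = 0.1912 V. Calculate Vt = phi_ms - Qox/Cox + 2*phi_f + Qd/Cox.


Step 1: Vt = phi_ms - Qox/Cox + 2*phi_f + Qd/Cox
Step 2: Vt = -0.26 - 0.0823 + 2*0.3 + 0.1912
Step 3: Vt = -0.26 - 0.0823 + 0.6 + 0.1912
Step 4: Vt = 0.4489 V

0.4489


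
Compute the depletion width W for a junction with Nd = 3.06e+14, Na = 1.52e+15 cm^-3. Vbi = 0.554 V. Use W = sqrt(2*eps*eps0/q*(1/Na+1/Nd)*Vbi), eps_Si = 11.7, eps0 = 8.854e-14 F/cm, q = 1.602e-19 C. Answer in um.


Step 1: 1/Na + 1/Nd = 1/1.52e+15 + 1/3.06e+14 = 3.92587e-15
Step 2: 2*eps*eps0/q = 2*11.7*8.854e-14/1.602e-19 = 1.293281e+07
Step 3: W^2 = 1.293281e+07 * 3.92587e-15 * 0.554 = 2.81280e-08
Step 4: W = sqrt(2.81280e-08) = 1.677e-04 cm = 1.677 um

1.677


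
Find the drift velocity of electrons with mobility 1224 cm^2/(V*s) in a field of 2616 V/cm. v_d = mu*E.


Step 1: v_d = mu * E
Step 2: v_d = 1224 * 2616 = 3201984
Step 3: v_d = 3.20e+06 cm/s

3.20e+06


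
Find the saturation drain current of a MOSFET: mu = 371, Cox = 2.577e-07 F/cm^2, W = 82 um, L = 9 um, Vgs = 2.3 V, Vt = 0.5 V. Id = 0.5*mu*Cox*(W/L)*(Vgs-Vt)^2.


Step 1: Overdrive voltage Vov = Vgs - Vt = 2.3 - 0.5 = 1.8 V
Step 2: W/L = 82/9 = 9.11111
Step 3: Id = 0.5 * 371 * 2.577e-07 * 9.11111 * 1.8^2
Step 4: Id = 1.41e-03 A

1.41e-03


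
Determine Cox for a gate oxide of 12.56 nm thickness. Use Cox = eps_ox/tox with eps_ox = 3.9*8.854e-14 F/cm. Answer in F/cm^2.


Step 1: eps_ox = 3.9 * 8.854e-14 = 3.45306e-13 F/cm
Step 2: tox in cm = 12.56 nm * 1e-7 = 1.2560e-06 cm
Step 3: Cox = 3.45306e-13 / 1.2560e-06 = 2.75e-07 F/cm^2

2.75e-07


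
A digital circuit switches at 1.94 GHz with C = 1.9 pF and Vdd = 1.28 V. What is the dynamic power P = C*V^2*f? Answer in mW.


Step 1: V^2 = 1.28^2 = 1.6384 V^2
Step 2: P = C*V^2*f = 1.9e-12 F * 1.6384 * 1.94e9 Hz
Step 3: P = 6.0391424e-03 W
Step 4: P = 6.039 mW

6.039


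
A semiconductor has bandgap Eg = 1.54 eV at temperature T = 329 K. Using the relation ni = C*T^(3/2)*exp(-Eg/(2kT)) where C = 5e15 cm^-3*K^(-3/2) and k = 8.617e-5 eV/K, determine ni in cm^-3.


Step 1: Compute kT = 8.617e-5 * 329 = 0.02834993 eV
Step 2: Exponent = -Eg/(2kT) = -1.54/(2*0.02834993) = -27.16056
Step 3: T^(3/2) = 329^1.5 = 5967.52
Step 4: ni = 5e15 * 5967.52 * exp(-27.16056) = 4.78e+07 cm^-3

4.78e+07


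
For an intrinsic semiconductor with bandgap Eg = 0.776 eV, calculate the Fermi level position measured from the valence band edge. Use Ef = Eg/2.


Step 1: For an intrinsic semiconductor, the Fermi level sits at midgap.
Step 2: Ef = Eg / 2 = 0.776 / 2 = 0.388 eV

0.388


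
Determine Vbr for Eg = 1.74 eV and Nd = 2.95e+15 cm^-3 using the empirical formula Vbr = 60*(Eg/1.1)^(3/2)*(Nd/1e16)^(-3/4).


Step 1: Eg/1.1 = 1.74/1.1 = 1.581818
Step 2: (Eg/1.1)^1.5 = 1.581818^1.5 = 1.989458
Step 3: (Nd/1e16)^(-0.75) = (0.295)^(-0.75) = 2.498236
Step 4: Vbr = 60 * 1.989458 * 2.498236 = 298.2 V

298.2


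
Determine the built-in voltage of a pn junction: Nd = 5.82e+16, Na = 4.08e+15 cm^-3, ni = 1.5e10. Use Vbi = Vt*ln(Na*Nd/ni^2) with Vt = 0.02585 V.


Step 1: Compute Na*Nd/ni^2 = 4.08e+15 * 5.82e+16 / (1.5e10)^2 = 1.0554e+12
Step 2: ln(1.0554e+12) = 27.6849
Step 3: Vbi = 0.02585 * 27.6849 = 0.716 V

0.716


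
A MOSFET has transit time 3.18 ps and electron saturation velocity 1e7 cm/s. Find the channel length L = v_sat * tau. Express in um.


Step 1: tau in seconds = 3.18 ps * 1e-12 = 3.1800e-12 s
Step 2: L = v_sat * tau = 1e7 * 3.1800e-12 = 3.1800e-05 cm
Step 3: L in um = 3.1800e-05 * 1e4 = 0.318 um

0.318


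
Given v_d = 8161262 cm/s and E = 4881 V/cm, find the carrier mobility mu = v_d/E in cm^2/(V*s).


Step 1: mu = v_d / E
Step 2: mu = 8161262 / 4881
Step 3: mu = 1672.05 cm^2/(V*s)

1672.05


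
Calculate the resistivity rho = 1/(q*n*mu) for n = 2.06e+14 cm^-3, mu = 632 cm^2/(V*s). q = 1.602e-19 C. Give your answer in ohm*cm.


Step 1: sigma = q * n * mu = 1.602e-19 * 2.06e+14 * 632 = 2.08568e-02 S/cm
Step 2: rho = 1 / sigma = 1 / 2.08568e-02 = 47.95 ohm*cm

47.95


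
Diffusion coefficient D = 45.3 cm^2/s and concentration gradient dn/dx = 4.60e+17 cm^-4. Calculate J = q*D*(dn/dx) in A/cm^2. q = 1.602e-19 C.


Step 1: J = q * D * (dn/dx)
Step 2: J = 1.602e-19 * 45.3 * 4.60e+17
Step 3: J = 3.34e+00 A/cm^2

3.34e+00


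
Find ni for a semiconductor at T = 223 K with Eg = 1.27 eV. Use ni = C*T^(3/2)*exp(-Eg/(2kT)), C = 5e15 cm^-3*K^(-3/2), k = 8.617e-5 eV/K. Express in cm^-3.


Step 1: Compute kT = 8.617e-5 * 223 = 0.01921591 eV
Step 2: Exponent = -Eg/(2kT) = -1.27/(2*0.01921591) = -33.04553
Step 3: T^(3/2) = 223^1.5 = 3330.10
Step 4: ni = 5e15 * 3330.10 * exp(-33.04553) = 7.41e+04 cm^-3

7.41e+04


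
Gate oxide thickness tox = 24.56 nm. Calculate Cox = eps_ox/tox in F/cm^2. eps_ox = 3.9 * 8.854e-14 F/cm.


Step 1: eps_ox = 3.9 * 8.854e-14 = 3.45306e-13 F/cm
Step 2: tox in cm = 24.56 nm * 1e-7 = 2.4560e-06 cm
Step 3: Cox = 3.45306e-13 / 2.4560e-06 = 1.41e-07 F/cm^2

1.41e-07


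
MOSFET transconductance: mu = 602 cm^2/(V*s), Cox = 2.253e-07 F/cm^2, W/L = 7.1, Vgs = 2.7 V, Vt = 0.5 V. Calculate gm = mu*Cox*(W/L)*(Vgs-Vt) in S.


Step 1: Vov = Vgs - Vt = 2.7 - 0.5 = 2.2 V
Step 2: gm = mu * Cox * (W/L) * Vov
Step 3: gm = 602 * 2.253e-07 * 7.1 * 2.2 = 2.12e-03 S

2.12e-03


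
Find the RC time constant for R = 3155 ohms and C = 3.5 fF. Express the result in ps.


Step 1: tau = R * C
Step 2: tau = 3155 * 3.5 fF = 3155 * 3.5e-15 F
Step 3: tau = 1.10425e-11 s = 11.0425 ps

11.0425


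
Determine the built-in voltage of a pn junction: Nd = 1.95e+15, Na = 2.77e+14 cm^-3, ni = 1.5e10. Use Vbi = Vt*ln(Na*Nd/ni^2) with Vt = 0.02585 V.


Step 1: Compute Na*Nd/ni^2 = 2.77e+14 * 1.95e+15 / (1.5e10)^2 = 2.4007e+09
Step 2: ln(2.4007e+09) = 21.5990
Step 3: Vbi = 0.02585 * 21.5990 = 0.558 V

0.558


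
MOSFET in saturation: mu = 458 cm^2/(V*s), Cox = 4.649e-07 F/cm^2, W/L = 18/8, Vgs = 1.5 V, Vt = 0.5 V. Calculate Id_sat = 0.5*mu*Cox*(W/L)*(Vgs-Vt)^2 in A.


Step 1: Overdrive voltage Vov = Vgs - Vt = 1.5 - 0.5 = 1.0 V
Step 2: W/L = 18/8 = 2.25
Step 3: Id = 0.5 * 458 * 4.649e-07 * 2.25 * 1.0^2
Step 4: Id = 2.40e-04 A

2.40e-04


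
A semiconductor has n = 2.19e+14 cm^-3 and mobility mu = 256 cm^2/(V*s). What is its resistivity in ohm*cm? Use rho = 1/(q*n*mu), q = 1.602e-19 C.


Step 1: sigma = q * n * mu = 1.602e-19 * 2.19e+14 * 256 = 8.98145e-03 S/cm
Step 2: rho = 1 / sigma = 1 / 8.98145e-03 = 111.3 ohm*cm

111.3


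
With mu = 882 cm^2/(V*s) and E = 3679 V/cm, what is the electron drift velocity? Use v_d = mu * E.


Step 1: v_d = mu * E
Step 2: v_d = 882 * 3679 = 3244878
Step 3: v_d = 3.24e+06 cm/s

3.24e+06


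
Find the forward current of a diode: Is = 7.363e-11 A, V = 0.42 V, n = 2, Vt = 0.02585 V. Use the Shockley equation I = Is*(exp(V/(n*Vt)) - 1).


Step 1: V/(n*Vt) = 0.42/(2*0.02585) = 8.1238
Step 2: exp(8.1238) = 3.3738e+03
Step 3: I = 7.363e-11 * (3.3738e+03 - 1) = 2.48e-07 A

2.48e-07


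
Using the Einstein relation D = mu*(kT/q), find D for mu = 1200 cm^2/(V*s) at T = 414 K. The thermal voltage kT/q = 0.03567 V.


Step 1: D = mu * (kT/q)
Step 2: D = 1200 * 0.03567
Step 3: D = 42.8 cm^2/s

42.8


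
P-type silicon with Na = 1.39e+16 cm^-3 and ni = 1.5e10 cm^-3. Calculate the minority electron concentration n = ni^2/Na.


Step 1: Majority hole concentration p ≈ Na = 1.39e+16 cm^-3
Step 2: n = ni^2 / Na = (1.5e10)^2 / 1.39e+16
Step 3: n = 1.62e+04 cm^-3

1.62e+04


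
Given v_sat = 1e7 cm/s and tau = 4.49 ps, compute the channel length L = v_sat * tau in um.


Step 1: tau in seconds = 4.49 ps * 1e-12 = 4.4900e-12 s
Step 2: L = v_sat * tau = 1e7 * 4.4900e-12 = 4.4900e-05 cm
Step 3: L in um = 4.4900e-05 * 1e4 = 0.449 um

0.449


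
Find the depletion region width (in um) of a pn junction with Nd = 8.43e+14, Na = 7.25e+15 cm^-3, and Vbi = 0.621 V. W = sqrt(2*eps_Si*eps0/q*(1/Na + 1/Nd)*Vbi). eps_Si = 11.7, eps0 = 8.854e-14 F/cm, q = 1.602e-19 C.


Step 1: 1/Na + 1/Nd = 1/7.25e+15 + 1/8.43e+14 = 1.32417e-15
Step 2: 2*eps*eps0/q = 2*11.7*8.854e-14/1.602e-19 = 1.293281e+07
Step 3: W^2 = 1.293281e+07 * 1.32417e-15 * 0.621 = 1.06348e-08
Step 4: W = sqrt(1.06348e-08) = 1.031e-04 cm = 1.031 um

1.031


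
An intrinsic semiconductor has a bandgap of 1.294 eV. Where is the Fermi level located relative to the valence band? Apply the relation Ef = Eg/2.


Step 1: For an intrinsic semiconductor, the Fermi level sits at midgap.
Step 2: Ef = Eg / 2 = 1.294 / 2 = 0.647 eV

0.647


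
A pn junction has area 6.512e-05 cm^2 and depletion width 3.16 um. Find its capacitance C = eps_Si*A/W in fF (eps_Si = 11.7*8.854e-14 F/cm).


Step 1: eps_Si = 11.7 * 8.854e-14 = 1.035918e-12 F/cm
Step 2: W in cm = 3.16 * 1e-4 = 3.16e-04 cm
Step 3: C = 1.035918e-12 * 6.512e-05 / 3.16e-04 = 2.134778e-13 F
Step 4: C = 213.48 fF

213.48


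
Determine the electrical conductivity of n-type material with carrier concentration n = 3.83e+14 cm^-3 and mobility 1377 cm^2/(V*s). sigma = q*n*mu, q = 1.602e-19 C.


Step 1: sigma = q * n * mu
Step 2: sigma = 1.602e-19 * 3.83e+14 * 1377
Step 3: sigma = 8.449e-02 S/cm

8.449e-02


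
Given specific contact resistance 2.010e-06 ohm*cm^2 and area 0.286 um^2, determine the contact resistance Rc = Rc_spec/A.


Step 1: Convert area to cm^2: 0.286 um^2 = 2.8600e-09 cm^2
Step 2: Rc = Rc_spec / A = 2.010e-06 / 2.8600e-09
Step 3: Rc = 7.03e+02 ohms

7.03e+02


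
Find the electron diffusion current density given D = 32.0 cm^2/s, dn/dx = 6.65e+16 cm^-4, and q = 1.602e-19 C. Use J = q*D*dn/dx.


Step 1: J = q * D * (dn/dx)
Step 2: J = 1.602e-19 * 32.0 * 6.65e+16
Step 3: J = 3.41e-01 A/cm^2

3.41e-01


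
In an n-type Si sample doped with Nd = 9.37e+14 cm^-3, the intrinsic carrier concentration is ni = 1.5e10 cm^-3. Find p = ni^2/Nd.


Step 1: Since Nd >> ni, n ≈ Nd = 9.37e+14 cm^-3
Step 2: p = ni^2 / n = (1.5e10)^2 / 9.37e+14
Step 3: p = 2.25e20 / 9.37e+14 = 2.40e+05 cm^-3

2.40e+05


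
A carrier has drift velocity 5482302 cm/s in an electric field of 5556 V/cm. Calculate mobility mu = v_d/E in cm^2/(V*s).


Step 1: mu = v_d / E
Step 2: mu = 5482302 / 5556
Step 3: mu = 986.74 cm^2/(V*s)

986.74


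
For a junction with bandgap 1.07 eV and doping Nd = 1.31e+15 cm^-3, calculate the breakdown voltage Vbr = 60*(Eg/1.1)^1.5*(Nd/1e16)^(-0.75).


Step 1: Eg/1.1 = 1.07/1.1 = 0.972727
Step 2: (Eg/1.1)^1.5 = 0.972727^1.5 = 0.959371
Step 3: (Nd/1e16)^(-0.75) = (0.131)^(-0.75) = 4.592472
Step 4: Vbr = 60 * 0.959371 * 4.592472 = 264.4 V

264.4


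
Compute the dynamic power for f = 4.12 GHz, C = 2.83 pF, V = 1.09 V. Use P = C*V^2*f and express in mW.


Step 1: V^2 = 1.09^2 = 1.1881 V^2
Step 2: P = C*V^2*f = 2.83e-12 F * 1.1881 * 4.12e9 Hz
Step 3: P = 1.385277076e-02 W
Step 4: P = 13.853 mW

13.853
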